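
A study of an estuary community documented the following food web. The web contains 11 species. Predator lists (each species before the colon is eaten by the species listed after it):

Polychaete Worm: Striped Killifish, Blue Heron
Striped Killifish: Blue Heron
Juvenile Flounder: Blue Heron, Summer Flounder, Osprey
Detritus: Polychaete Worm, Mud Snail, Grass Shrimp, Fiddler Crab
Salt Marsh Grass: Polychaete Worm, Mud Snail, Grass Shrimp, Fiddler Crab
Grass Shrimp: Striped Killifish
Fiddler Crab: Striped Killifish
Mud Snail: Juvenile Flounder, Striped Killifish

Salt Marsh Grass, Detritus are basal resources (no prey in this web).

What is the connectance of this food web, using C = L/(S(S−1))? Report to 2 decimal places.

The web has S = 11 species and L = 18 feeding links.
C = L / (S(S−1)) = 18 / 110 = 0.1636 ≈ 0.16.

C = 0.16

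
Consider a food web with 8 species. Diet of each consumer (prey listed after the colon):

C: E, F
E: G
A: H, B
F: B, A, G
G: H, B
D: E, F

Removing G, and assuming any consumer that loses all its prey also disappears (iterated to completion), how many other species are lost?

Remove G.
Round 1: E (all prey gone) → extinct.
No further losses. Total secondary extinctions: 1.

1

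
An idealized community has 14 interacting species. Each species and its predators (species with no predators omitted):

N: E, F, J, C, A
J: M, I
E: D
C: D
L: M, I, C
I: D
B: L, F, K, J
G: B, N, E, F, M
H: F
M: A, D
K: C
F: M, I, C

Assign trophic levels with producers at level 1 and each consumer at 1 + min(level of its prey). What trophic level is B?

G is a producer → level 1.
B eats G → level 2.

Trophic level 2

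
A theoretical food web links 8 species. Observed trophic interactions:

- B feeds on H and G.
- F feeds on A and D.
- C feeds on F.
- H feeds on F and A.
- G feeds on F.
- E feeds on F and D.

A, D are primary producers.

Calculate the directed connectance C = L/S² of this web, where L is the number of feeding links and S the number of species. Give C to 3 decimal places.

The web has S = 8 species and L = 10 feeding links.
C = L / S² = 10 / 64 = 0.1562 ≈ 0.156.

C = 0.156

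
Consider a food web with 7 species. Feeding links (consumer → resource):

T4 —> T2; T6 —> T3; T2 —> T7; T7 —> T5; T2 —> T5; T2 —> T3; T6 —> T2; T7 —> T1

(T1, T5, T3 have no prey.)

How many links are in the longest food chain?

3 links

One longest chain: T1 → T7 → T2 → T6.
It has 4 species and 3 links.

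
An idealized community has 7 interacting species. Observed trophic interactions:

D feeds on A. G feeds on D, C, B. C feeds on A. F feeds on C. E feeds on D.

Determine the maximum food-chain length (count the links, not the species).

2 links

One longest chain: A → C → F.
It has 3 species and 2 links.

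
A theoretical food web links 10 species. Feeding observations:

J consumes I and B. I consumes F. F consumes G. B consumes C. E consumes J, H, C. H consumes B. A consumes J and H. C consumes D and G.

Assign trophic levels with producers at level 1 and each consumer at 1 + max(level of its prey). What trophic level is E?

Trophic level 5

D is a producer → level 1.
C eats D (level 1); other prey at levels: G 1 → level 2.
B eats C → level 3.
H eats B → level 4.
E eats H (level 4); other prey at levels: C 2, J 4 → level 5.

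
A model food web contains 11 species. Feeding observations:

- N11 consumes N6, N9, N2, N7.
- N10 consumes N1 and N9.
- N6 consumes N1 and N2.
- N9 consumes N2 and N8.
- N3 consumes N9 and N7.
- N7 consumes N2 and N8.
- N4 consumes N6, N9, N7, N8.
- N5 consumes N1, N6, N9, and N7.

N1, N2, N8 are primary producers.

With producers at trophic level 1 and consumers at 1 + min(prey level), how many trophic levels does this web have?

Producers (level 1): N1, N2, N8.
Following each consumer down to its lowest-level prey: N2 → N9 → N3 (levels 1 through 3).
All prey of N3 (N9 2, N7 2) are at level 2 or above, so N3 is at level 1 + 2 = 3.
Every consumer has at least one prey at level 2 or below, so none exceeds level 3.

3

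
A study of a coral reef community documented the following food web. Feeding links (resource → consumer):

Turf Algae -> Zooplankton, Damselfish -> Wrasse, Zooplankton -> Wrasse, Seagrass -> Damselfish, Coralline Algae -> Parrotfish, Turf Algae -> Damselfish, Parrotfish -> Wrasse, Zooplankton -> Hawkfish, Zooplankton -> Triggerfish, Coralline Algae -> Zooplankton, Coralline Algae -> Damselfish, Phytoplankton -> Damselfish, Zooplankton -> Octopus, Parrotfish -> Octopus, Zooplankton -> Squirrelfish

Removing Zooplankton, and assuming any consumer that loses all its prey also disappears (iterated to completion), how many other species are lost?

3

Remove Zooplankton.
Round 1: Hawkfish (all prey gone), Triggerfish (all prey gone), Squirrelfish (all prey gone) → extinct.
No further losses. Total secondary extinctions: 3.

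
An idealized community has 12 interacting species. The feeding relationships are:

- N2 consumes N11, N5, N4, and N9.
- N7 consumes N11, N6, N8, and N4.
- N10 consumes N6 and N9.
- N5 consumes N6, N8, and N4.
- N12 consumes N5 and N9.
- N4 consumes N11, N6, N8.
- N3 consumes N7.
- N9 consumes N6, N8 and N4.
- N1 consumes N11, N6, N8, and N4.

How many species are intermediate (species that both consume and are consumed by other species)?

4

Intermediate species (has both prey and predators): N4, N5, N7, N9.
Count: 4.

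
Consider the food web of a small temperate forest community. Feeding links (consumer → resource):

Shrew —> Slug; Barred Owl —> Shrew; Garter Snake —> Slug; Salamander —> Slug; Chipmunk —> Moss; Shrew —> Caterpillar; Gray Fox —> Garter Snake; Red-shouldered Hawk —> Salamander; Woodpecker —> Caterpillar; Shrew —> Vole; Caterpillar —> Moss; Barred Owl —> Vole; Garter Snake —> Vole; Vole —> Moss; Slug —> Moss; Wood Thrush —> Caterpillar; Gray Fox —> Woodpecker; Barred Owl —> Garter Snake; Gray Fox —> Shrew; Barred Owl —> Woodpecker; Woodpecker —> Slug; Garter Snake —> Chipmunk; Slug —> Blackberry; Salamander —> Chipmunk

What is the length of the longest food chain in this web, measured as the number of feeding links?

One longest chain: Moss → Chipmunk → Garter Snake → Barred Owl.
It has 4 species and 3 links.

3 links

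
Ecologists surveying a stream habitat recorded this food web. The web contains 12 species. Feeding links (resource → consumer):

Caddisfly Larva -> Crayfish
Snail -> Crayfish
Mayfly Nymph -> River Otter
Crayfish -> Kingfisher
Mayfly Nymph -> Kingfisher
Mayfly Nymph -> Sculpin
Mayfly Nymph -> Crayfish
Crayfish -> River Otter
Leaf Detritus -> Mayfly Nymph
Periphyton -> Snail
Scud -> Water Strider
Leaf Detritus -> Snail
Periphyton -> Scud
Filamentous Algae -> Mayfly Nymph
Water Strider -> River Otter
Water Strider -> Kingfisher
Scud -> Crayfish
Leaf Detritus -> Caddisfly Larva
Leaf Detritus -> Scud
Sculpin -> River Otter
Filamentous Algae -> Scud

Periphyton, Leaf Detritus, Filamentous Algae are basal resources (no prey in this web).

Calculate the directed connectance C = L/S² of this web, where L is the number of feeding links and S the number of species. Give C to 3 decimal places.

C = 0.146

The web has S = 12 species and L = 21 feeding links.
C = L / S² = 21 / 144 = 0.1458 ≈ 0.146.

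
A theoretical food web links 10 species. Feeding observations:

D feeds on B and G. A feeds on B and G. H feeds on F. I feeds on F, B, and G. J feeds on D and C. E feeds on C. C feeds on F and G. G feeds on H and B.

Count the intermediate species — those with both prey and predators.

4

Intermediate species (has both prey and predators): H, G, D, C.
Count: 4.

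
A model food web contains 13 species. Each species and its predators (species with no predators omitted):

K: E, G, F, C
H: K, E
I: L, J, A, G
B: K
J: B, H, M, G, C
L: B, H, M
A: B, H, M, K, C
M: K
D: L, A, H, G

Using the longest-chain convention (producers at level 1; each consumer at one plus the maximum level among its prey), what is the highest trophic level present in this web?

5

Producers (level 1): D, I.
D → L → B → K → E gives E level 5.
No species has a prey at level 5, so no species reaches level 6.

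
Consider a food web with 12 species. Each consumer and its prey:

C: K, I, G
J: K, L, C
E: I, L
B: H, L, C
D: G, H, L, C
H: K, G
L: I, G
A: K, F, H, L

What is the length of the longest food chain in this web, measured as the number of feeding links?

2 links

One longest chain: I → L → J.
It has 3 species and 2 links.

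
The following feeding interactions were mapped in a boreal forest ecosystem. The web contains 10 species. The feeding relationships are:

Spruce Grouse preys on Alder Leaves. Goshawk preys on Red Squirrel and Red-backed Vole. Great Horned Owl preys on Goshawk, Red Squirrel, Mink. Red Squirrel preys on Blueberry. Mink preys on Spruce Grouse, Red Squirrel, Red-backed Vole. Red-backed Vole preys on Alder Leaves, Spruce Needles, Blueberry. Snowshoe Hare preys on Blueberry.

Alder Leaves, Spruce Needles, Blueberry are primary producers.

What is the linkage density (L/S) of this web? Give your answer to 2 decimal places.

L/S = 1.40

There are L = 14 links among S = 10 species.
L/S = 14/10 = 1.4000 ≈ 1.40.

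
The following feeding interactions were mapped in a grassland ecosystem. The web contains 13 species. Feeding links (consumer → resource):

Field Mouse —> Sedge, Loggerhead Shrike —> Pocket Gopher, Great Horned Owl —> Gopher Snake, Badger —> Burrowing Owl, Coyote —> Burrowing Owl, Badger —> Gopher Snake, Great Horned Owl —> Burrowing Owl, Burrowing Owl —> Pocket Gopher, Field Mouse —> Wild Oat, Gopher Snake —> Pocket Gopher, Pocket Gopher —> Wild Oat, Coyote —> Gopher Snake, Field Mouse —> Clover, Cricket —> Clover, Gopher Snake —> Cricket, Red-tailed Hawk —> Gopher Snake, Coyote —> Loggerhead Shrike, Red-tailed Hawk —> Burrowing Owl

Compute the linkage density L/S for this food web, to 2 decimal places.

There are L = 18 links among S = 13 species.
L/S = 18/13 = 1.3846 ≈ 1.38.

L/S = 1.38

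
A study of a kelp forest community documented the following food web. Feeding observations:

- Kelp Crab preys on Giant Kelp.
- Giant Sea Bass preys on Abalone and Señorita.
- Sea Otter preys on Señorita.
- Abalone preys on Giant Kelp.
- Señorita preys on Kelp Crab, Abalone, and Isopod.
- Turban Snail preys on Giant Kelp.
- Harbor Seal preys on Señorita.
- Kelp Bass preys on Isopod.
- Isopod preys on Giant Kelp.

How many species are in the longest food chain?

One longest chain: Giant Kelp → Kelp Crab → Señorita → Harbor Seal.
It has 4 species and 3 links.

4 species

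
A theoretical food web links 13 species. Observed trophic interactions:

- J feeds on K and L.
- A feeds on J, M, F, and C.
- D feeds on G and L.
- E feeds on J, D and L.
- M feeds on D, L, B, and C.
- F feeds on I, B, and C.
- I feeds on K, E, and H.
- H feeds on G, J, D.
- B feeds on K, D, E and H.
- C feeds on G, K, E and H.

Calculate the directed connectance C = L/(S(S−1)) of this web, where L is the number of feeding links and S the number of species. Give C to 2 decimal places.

The web has S = 13 species and L = 32 feeding links.
C = L / (S(S−1)) = 32 / 156 = 0.2051 ≈ 0.21.

C = 0.21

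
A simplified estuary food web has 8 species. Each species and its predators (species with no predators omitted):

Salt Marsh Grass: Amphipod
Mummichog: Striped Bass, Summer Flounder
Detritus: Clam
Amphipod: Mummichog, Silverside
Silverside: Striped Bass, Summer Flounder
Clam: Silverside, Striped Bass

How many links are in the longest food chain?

3 links

One longest chain: Salt Marsh Grass → Amphipod → Mummichog → Striped Bass.
It has 4 species and 3 links.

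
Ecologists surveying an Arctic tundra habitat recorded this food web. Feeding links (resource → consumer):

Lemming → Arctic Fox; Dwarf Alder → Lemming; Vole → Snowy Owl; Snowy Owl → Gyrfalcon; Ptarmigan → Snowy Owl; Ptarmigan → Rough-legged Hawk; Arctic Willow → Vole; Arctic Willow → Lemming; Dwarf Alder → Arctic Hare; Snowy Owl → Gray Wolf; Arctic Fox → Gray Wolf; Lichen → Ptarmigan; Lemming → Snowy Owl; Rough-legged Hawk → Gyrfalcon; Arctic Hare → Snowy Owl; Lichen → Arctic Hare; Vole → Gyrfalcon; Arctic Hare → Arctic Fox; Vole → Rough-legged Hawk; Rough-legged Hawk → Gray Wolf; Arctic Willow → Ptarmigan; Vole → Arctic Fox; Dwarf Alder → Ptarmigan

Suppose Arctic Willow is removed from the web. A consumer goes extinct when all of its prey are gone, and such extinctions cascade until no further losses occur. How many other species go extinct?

Remove Arctic Willow.
Round 1: Vole (all prey gone) → extinct.
No further losses. Total secondary extinctions: 1.

1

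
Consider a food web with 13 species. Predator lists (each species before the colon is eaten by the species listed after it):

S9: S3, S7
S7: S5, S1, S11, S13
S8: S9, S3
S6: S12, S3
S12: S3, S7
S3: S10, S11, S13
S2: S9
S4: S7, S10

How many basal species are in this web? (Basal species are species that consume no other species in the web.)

Basal species (no prey listed): S4, S8, S6, S2.
Count: 4.

4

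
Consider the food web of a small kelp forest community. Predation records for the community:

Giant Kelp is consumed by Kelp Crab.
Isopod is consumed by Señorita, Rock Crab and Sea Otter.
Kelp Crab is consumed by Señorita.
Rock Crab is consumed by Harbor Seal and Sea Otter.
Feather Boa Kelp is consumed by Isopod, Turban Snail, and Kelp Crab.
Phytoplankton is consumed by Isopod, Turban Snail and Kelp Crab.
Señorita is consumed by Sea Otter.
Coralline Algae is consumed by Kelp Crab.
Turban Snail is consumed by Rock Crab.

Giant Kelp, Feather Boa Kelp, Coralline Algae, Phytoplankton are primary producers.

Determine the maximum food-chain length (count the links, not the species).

3 links

One longest chain: Feather Boa Kelp → Isopod → Señorita → Sea Otter.
It has 4 species and 3 links.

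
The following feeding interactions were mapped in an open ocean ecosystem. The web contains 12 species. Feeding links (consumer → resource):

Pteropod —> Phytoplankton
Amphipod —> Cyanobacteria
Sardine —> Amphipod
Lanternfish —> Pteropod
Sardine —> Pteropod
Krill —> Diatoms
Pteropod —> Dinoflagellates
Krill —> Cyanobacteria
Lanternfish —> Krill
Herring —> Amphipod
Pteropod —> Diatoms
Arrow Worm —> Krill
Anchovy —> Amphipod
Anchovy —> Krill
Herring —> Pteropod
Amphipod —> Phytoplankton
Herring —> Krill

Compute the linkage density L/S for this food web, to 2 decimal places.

There are L = 17 links among S = 12 species.
L/S = 17/12 = 1.4167 ≈ 1.42.

L/S = 1.42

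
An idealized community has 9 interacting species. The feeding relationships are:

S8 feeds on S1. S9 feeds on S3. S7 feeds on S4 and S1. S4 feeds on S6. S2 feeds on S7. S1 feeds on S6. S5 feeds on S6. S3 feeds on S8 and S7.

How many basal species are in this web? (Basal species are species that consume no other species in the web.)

Basal species (no prey listed): S6.
Count: 1.

1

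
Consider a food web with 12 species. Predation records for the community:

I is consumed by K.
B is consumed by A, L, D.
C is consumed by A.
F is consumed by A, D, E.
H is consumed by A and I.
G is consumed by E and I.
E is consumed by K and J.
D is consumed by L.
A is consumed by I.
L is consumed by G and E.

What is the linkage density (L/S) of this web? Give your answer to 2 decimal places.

There are L = 18 links among S = 12 species.
L/S = 18/12 = 1.5000 ≈ 1.50.

L/S = 1.50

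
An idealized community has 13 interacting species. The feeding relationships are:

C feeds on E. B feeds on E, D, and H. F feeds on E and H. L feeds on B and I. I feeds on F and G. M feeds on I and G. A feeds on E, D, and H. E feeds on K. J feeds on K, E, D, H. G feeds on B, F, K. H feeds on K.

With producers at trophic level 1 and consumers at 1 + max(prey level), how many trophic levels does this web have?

6

Producers (level 1): D, K.
K → H → F → G → I → L gives L level 6.
No species has a prey at level 6, so no species reaches level 7.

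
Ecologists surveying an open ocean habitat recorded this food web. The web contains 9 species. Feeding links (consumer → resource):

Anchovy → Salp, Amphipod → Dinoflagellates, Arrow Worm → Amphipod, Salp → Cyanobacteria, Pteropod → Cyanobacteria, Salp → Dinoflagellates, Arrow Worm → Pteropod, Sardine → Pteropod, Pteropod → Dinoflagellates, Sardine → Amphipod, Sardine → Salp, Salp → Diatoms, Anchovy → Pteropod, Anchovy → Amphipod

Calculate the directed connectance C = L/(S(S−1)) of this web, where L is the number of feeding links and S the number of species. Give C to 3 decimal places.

C = 0.194

The web has S = 9 species and L = 14 feeding links.
C = L / (S(S−1)) = 14 / 72 = 0.1944 ≈ 0.194.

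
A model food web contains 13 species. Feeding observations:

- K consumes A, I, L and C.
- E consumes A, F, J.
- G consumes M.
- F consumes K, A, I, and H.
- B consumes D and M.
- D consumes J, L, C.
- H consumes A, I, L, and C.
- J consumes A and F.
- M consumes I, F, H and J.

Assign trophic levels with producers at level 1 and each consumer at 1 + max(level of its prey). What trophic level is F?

I is a producer → level 1.
H eats I (level 1); other prey at levels: C 1, A 1, L 1 → level 2.
F eats H (level 2); other prey at levels: I 1, A 1, K 2 → level 3.

Trophic level 3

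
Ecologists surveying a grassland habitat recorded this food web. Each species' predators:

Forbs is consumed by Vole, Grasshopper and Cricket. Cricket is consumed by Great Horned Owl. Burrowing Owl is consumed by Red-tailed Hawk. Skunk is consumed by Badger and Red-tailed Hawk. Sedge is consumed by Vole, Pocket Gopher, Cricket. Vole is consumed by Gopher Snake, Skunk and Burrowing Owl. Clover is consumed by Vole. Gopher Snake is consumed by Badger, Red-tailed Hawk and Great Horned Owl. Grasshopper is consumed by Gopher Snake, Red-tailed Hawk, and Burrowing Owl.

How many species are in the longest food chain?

4 species

One longest chain: Forbs → Grasshopper → Gopher Snake → Badger.
It has 4 species and 3 links.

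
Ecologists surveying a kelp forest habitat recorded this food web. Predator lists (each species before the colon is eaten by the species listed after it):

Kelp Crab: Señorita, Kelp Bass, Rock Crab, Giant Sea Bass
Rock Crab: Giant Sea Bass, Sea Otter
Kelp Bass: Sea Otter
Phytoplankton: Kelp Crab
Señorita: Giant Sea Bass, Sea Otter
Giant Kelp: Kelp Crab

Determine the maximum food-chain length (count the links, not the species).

3 links

One longest chain: Phytoplankton → Kelp Crab → Señorita → Giant Sea Bass.
It has 4 species and 3 links.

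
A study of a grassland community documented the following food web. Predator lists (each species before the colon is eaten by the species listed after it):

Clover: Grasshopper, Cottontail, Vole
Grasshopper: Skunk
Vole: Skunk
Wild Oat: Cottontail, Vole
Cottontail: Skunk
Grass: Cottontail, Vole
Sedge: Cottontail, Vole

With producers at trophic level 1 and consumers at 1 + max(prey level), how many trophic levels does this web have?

3

Producers (level 1): Grass, Clover, Wild Oat, Sedge.
Clover → Grasshopper → Skunk gives Skunk level 3.
No species has a prey at level 3, so no species reaches level 4.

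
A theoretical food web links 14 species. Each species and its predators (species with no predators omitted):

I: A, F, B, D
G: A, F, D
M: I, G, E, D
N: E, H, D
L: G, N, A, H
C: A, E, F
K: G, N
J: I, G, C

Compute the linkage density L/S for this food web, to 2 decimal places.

There are L = 26 links among S = 14 species.
L/S = 26/14 = 1.8571 ≈ 1.86.

L/S = 1.86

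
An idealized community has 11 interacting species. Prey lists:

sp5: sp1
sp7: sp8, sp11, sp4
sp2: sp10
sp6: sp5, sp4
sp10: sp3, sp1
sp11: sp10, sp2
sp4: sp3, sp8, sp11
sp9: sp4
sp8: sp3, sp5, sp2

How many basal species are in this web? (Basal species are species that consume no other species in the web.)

Basal species (no prey listed): sp3, sp1.
Count: 2.

2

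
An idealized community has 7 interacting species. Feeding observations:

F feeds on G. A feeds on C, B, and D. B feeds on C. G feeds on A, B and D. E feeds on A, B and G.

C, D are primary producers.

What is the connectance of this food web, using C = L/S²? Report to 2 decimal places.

C = 0.22

The web has S = 7 species and L = 11 feeding links.
C = L / S² = 11 / 49 = 0.2245 ≈ 0.22.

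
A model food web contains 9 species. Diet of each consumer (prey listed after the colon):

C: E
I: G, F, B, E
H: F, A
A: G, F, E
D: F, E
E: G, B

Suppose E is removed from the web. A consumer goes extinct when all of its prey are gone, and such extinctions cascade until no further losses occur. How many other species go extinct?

Remove E.
Round 1: C (all prey gone) → extinct.
No further losses. Total secondary extinctions: 1.

1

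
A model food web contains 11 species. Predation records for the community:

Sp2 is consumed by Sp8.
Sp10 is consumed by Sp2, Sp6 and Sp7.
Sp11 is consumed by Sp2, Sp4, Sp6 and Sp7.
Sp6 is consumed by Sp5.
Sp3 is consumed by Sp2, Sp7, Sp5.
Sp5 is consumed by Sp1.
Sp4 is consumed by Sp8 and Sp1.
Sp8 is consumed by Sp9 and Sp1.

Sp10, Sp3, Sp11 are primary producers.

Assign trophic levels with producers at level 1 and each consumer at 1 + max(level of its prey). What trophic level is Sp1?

Sp10 is a producer → level 1.
Sp2 eats Sp10 (level 1); other prey at levels: Sp3 1, Sp11 1 → level 2.
Sp8 eats Sp2 (level 2); other prey at levels: Sp4 2 → level 3.
Sp1 eats Sp8 (level 3); other prey at levels: Sp4 2, Sp5 3 → level 4.

Trophic level 4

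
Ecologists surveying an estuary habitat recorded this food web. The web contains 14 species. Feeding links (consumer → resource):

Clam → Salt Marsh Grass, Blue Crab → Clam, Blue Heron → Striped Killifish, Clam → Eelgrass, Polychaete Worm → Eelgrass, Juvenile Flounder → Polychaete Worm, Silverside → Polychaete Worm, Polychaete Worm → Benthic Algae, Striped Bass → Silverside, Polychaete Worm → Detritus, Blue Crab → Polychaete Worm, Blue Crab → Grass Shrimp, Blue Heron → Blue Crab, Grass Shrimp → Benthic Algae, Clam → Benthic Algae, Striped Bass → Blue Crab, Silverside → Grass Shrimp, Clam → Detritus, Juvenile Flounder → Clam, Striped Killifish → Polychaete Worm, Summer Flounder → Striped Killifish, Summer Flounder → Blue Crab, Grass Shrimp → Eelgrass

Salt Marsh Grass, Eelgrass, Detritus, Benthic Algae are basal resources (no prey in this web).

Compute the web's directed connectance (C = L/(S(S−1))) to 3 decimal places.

The web has S = 14 species and L = 23 feeding links.
C = L / (S(S−1)) = 23 / 182 = 0.1264 ≈ 0.126.

C = 0.126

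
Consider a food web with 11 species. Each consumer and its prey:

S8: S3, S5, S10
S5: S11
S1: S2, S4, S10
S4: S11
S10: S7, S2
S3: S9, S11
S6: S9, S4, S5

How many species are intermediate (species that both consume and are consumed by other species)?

4

Intermediate species (has both prey and predators): S4, S3, S5, S10.
Count: 4.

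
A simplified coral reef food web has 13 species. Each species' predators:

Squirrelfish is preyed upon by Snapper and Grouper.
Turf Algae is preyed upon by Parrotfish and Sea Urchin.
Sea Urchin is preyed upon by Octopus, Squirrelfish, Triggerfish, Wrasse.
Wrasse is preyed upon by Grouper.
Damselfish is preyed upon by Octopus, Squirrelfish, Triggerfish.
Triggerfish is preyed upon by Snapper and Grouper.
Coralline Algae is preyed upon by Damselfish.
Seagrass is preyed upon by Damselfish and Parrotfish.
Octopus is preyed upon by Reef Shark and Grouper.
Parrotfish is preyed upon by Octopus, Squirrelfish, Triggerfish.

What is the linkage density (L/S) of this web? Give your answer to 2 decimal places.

L/S = 1.69

There are L = 22 links among S = 13 species.
L/S = 22/13 = 1.6923 ≈ 1.69.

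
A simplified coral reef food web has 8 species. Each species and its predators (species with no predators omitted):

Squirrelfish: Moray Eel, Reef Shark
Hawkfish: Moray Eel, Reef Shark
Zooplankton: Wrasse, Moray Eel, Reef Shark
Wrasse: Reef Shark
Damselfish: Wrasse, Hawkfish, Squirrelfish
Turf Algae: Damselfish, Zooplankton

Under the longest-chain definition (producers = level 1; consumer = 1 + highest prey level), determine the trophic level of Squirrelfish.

Trophic level 3

Turf Algae is a producer → level 1.
Damselfish eats Turf Algae → level 2.
Squirrelfish eats Damselfish → level 3.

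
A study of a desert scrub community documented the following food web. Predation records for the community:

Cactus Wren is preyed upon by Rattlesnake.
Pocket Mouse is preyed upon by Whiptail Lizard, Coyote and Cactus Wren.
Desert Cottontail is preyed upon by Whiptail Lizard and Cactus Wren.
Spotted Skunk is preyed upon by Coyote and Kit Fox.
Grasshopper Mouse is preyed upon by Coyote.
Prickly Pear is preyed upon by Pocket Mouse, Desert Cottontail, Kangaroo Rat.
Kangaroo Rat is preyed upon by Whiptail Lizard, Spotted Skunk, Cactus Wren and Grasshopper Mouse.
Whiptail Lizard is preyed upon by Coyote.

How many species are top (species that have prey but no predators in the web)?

3

Top species (has prey, but nothing eats it): Rattlesnake, Kit Fox, Coyote.
Count: 3.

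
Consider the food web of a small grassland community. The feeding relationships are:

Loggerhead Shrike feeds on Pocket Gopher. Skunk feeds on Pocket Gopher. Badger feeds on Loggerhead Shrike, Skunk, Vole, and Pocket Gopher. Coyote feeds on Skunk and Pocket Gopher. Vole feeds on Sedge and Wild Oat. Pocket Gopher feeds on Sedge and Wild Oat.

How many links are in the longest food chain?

3 links

One longest chain: Wild Oat → Pocket Gopher → Skunk → Coyote.
It has 4 species and 3 links.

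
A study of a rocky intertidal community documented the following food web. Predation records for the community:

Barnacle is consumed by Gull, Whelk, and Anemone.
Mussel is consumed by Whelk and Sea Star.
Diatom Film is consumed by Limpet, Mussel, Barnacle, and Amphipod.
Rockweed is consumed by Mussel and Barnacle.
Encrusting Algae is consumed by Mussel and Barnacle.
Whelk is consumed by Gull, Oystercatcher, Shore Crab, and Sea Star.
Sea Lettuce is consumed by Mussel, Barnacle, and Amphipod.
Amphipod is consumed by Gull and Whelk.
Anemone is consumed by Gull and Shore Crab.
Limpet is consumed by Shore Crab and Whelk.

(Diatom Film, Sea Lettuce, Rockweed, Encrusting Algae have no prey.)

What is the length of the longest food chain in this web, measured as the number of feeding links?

3 links

One longest chain: Diatom Film → Amphipod → Whelk → Shore Crab.
It has 4 species and 3 links.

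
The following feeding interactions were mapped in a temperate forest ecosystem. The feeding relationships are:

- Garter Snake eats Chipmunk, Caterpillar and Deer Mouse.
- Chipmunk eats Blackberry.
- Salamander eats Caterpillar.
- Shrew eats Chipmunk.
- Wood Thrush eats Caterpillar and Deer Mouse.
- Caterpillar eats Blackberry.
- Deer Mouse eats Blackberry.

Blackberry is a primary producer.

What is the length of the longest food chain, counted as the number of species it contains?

3 species

One longest chain: Blackberry → Caterpillar → Wood Thrush.
It has 3 species and 2 links.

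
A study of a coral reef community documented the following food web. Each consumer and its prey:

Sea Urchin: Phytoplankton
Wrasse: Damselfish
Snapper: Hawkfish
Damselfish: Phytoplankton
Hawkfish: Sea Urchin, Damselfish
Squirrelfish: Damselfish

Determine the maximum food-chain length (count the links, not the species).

One longest chain: Phytoplankton → Sea Urchin → Hawkfish → Snapper.
It has 4 species and 3 links.

3 links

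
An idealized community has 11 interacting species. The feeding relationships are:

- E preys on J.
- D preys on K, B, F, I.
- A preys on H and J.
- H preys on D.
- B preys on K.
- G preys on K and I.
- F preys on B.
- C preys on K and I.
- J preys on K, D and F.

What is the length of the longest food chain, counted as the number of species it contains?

6 species

One longest chain: K → B → F → D → J → E.
It has 6 species and 5 links.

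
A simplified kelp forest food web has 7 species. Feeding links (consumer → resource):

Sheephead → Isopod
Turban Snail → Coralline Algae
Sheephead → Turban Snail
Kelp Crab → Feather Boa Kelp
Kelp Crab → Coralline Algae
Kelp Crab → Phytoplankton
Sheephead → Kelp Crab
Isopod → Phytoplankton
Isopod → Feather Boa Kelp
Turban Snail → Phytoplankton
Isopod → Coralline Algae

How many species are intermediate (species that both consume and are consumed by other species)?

3

Intermediate species (has both prey and predators): Isopod, Kelp Crab, Turban Snail.
Count: 3.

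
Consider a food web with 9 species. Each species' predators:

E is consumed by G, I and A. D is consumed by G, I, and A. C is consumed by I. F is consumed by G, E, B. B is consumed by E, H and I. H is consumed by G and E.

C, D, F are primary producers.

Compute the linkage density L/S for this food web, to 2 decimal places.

There are L = 15 links among S = 9 species.
L/S = 15/9 = 1.6667 ≈ 1.67.

L/S = 1.67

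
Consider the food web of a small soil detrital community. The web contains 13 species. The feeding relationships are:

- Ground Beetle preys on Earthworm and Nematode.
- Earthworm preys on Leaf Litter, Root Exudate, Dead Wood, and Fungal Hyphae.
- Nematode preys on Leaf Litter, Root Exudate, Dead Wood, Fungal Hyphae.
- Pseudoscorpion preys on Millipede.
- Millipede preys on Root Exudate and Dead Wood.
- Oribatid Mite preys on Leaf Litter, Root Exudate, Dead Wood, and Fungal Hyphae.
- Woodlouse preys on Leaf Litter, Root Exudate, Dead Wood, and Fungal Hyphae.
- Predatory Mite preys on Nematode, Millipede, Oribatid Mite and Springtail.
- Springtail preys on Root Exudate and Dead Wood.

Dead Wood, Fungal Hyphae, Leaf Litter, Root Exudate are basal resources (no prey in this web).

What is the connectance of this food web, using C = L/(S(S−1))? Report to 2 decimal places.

The web has S = 13 species and L = 27 feeding links.
C = L / (S(S−1)) = 27 / 156 = 0.1731 ≈ 0.17.

C = 0.17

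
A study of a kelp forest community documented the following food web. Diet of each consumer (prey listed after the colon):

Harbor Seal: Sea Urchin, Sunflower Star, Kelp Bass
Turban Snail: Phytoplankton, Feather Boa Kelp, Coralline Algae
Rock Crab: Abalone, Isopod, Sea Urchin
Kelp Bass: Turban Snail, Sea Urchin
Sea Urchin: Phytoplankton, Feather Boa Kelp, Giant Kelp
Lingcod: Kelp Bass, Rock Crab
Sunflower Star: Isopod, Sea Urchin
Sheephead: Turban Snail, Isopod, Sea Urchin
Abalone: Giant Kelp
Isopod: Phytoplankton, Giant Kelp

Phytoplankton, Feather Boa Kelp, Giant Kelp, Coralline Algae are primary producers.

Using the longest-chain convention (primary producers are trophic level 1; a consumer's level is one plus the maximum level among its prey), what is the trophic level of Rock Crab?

Giant Kelp is a producer → level 1.
Abalone eats Giant Kelp → level 2.
Rock Crab eats Abalone (level 2); other prey at levels: Isopod 2, Sea Urchin 2 → level 3.

Trophic level 3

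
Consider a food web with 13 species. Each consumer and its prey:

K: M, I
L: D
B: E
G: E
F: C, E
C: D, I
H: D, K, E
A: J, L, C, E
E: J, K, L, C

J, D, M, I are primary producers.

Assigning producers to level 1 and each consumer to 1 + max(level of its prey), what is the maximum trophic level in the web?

Producers (level 1): J, D, M, I.
M → K → E → B gives B level 4.
No species has a prey at level 4, so no species reaches level 5.

4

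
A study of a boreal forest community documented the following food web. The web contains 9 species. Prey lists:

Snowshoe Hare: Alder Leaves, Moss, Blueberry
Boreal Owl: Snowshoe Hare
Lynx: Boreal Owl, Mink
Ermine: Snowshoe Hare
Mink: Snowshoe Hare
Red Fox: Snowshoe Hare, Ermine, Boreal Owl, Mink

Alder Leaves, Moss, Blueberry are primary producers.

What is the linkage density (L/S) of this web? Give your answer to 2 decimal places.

There are L = 12 links among S = 9 species.
L/S = 12/9 = 1.3333 ≈ 1.33.

L/S = 1.33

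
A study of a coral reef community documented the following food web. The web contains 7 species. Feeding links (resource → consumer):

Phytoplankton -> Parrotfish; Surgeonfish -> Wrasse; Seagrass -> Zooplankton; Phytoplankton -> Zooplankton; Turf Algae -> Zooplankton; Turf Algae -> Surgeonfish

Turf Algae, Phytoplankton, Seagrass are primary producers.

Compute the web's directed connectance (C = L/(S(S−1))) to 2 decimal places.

The web has S = 7 species and L = 6 feeding links.
C = L / (S(S−1)) = 6 / 42 = 0.1429 ≈ 0.14.

C = 0.14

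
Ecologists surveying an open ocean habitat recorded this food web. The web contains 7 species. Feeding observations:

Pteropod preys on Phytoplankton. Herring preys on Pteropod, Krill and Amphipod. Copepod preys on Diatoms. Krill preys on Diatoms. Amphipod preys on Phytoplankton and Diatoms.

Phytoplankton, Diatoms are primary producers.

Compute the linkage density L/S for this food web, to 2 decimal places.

L/S = 1.14

There are L = 8 links among S = 7 species.
L/S = 8/7 = 1.1429 ≈ 1.14.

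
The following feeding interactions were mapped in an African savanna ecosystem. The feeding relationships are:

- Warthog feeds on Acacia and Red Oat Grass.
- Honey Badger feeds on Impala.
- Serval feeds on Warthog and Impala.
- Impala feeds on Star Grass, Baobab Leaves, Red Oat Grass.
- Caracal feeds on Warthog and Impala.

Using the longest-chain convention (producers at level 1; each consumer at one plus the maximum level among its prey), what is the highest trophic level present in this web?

Producers (level 1): Star Grass, Baobab Leaves, Acacia, Red Oat Grass.
Acacia → Warthog → Serval gives Serval level 3.
No species has a prey at level 3, so no species reaches level 4.

3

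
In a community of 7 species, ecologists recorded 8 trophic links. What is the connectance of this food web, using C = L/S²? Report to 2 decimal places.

C = 0.16

The web has S = 7 species and L = 8 feeding links.
C = L / S² = 8 / 49 = 0.1633 ≈ 0.16.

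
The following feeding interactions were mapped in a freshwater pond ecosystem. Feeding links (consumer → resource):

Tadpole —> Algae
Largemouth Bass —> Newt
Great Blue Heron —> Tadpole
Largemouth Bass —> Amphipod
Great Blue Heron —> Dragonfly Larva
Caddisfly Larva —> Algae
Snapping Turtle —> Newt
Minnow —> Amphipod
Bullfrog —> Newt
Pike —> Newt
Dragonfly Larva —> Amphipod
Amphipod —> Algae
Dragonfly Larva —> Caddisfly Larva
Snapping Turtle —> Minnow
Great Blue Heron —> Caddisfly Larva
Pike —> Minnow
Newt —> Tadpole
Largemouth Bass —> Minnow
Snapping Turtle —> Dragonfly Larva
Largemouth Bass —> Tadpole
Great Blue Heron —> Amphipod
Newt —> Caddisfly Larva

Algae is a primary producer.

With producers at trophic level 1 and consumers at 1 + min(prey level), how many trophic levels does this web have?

4

Producers (level 1): Algae.
Following each consumer down to its lowest-level prey: Algae → Amphipod → Minnow → Pike (levels 1 through 4).
All prey of Pike (Minnow 3, Newt 3) are at level 3 or above, so Pike is at level 1 + 3 = 4.
Every consumer has at least one prey at level 3 or below, so none exceeds level 4.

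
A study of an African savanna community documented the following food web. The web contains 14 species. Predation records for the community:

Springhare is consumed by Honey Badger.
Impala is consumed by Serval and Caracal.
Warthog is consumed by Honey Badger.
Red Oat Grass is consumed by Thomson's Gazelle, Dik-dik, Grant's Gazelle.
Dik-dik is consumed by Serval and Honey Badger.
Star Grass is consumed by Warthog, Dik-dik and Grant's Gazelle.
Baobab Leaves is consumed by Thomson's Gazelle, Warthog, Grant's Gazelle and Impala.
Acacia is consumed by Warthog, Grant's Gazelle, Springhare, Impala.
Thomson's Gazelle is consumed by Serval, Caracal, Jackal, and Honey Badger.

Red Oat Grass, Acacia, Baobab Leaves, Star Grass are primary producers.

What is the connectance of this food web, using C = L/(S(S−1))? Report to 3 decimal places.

The web has S = 14 species and L = 24 feeding links.
C = L / (S(S−1)) = 24 / 182 = 0.1319 ≈ 0.132.

C = 0.132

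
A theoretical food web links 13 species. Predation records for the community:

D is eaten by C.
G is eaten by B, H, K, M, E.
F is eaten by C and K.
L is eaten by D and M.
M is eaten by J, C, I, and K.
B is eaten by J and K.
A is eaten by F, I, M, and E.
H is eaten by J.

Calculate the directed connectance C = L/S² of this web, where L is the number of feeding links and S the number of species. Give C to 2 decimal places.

The web has S = 13 species and L = 21 feeding links.
C = L / S² = 21 / 169 = 0.1243 ≈ 0.12.

C = 0.12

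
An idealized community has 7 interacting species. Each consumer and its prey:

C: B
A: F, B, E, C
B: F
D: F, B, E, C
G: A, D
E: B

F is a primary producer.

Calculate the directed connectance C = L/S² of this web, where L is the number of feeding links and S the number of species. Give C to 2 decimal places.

C = 0.27

The web has S = 7 species and L = 13 feeding links.
C = L / S² = 13 / 49 = 0.2653 ≈ 0.27.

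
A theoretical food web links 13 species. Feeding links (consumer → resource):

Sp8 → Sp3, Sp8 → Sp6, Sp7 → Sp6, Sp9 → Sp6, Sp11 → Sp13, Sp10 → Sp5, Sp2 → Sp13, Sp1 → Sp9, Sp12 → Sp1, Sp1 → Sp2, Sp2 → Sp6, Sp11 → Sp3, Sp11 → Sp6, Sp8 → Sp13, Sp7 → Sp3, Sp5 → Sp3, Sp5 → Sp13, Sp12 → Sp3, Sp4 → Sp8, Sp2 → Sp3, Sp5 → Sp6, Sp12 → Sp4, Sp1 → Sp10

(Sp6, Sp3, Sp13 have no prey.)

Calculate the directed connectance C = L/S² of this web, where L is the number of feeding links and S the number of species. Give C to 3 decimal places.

The web has S = 13 species and L = 23 feeding links.
C = L / S² = 23 / 169 = 0.1361 ≈ 0.136.

C = 0.136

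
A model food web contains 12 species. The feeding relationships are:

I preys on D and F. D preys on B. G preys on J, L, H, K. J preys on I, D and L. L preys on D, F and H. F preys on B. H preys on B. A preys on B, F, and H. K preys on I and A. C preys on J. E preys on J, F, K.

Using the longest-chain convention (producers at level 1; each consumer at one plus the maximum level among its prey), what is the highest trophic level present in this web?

Producers (level 1): B.
B → F → I → J → G gives G level 5.
No species has a prey at level 5, so no species reaches level 6.

5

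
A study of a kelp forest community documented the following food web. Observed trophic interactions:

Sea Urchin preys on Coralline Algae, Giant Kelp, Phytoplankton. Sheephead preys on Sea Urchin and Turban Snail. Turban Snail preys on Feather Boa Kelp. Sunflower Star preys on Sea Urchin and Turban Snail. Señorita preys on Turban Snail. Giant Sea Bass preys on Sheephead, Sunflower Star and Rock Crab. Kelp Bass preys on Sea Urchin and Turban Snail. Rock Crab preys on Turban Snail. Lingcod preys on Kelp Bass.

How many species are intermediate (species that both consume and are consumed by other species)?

6

Intermediate species (has both prey and predators): Sea Urchin, Turban Snail, Sheephead, Rock Crab, Sunflower Star, Kelp Bass.
Count: 6.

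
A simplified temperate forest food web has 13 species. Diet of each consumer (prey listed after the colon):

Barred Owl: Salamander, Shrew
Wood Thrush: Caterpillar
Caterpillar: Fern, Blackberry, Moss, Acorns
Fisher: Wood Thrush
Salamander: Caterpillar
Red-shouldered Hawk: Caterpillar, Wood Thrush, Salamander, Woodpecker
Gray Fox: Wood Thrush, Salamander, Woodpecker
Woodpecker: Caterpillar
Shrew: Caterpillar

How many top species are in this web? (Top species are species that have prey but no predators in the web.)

Top species (has prey, but nothing eats it): Gray Fox, Red-shouldered Hawk, Fisher, Barred Owl.
Count: 4.

4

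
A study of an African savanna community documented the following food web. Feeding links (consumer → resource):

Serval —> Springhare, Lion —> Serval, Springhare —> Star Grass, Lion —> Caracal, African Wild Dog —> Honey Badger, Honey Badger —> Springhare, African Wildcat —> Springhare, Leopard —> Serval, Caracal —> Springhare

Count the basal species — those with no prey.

Basal species (no prey listed): Star Grass.
Count: 1.

1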